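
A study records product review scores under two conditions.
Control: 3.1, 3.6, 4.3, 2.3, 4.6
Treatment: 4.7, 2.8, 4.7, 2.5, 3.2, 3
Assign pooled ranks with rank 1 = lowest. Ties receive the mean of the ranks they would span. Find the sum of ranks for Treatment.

36

Sorted (ascending): 2.3, 2.5, 2.8, 3, 3.1, 3.2, 3.6, 4.3, 4.6, 4.7, 4.7
The 2 values of 4.7 occupy positions 10–11 → average rank (10+11)/2 = 10.5.
Treatment values → pooled ranks: 4.7→10.5, 2.8→3, 4.7→10.5, 2.5→2, 3.2→6, 3→4
Rank sum = 10.5 + 3 + 10.5 + 2 + 6 + 4 = 36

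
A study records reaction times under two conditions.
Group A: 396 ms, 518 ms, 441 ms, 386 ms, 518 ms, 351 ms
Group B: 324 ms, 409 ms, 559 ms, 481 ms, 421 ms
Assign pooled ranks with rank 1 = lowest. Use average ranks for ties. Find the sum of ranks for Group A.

35

Sorted (ascending): 324, 351, 386, 396, 409, 421, 441, 481, 518, 518, 559
The 2 values of 518 occupy positions 9–10 → average rank (9+10)/2 = 9.5.
Group A values → pooled ranks: 396→4, 518→9.5, 441→7, 386→3, 518→9.5, 351→2
Rank sum = 4 + 9.5 + 7 + 3 + 9.5 + 2 = 35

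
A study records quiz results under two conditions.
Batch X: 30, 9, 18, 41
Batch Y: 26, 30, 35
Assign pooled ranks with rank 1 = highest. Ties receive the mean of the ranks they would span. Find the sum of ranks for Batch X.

17.5

Sorted (descending): 41, 35, 30, 30, 26, 18, 9
The 2 values of 30 occupy positions 3–4 → average rank (3+4)/2 = 3.5.
Batch X values → pooled ranks: 30→3.5, 9→7, 18→6, 41→1
Rank sum = 3.5 + 7 + 6 + 1 = 17.5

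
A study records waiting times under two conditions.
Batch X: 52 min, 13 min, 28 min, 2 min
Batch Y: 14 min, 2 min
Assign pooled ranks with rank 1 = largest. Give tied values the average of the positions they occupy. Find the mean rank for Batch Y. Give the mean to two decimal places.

4.25

Sorted (descending): 52, 28, 14, 13, 2, 2
The 2 values of 2 occupy positions 5–6 → average rank (5+6)/2 = 5.5.
Batch Y values → pooled ranks: 14→3, 2→5.5
Mean rank = (3 + 5.5) / 2 = 4.25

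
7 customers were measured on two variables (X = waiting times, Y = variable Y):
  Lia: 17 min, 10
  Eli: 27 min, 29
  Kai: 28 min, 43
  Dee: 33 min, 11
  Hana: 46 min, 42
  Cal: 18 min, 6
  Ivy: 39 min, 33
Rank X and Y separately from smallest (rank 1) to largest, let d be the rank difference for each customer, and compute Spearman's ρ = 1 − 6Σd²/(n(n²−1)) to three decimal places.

0.679

Ranks of variable 1: 1, 3, 4, 5, 7, 2, 6
Ranks of variable 2: 2, 4, 7, 3, 6, 1, 5
d = r₁ − r₂: -1, -1, -3, 2, 1, 1, 1
d²: 1, 1, 9, 4, 1, 1, 1; Σd² = 18
ρ = 1 − 6·18/(7·48) = 1 − 108/336 = 0.679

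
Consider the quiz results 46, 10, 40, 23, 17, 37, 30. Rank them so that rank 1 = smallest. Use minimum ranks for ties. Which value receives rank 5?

37

Sorted (ascending): 10, 17, 23, 30, 37, 40, 46
No ties — each value takes its position as its rank.
Rank 5 → value 37.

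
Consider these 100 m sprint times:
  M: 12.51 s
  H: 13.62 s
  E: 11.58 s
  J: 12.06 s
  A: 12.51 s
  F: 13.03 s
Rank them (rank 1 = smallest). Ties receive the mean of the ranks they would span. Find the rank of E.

Sorted (ascending): 11.58, 12.06, 12.51, 12.51, 13.03, 13.62
The 2 values of 12.51 occupy positions 3–4 → average rank (3+4)/2 = 3.5.
E has value 11.58 s → rank 1.

1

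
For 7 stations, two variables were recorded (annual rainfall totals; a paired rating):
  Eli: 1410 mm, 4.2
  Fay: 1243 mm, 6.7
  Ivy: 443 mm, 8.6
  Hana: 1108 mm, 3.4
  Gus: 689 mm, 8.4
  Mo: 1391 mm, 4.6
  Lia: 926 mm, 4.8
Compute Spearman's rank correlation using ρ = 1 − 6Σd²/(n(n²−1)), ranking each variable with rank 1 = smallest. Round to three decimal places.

-0.714

Ranks of variable 1: 7, 5, 1, 4, 2, 6, 3
Ranks of variable 2: 2, 5, 7, 1, 6, 3, 4
d = r₁ − r₂: 5, 0, -6, 3, -4, 3, -1
d²: 25, 0, 36, 9, 16, 9, 1; Σd² = 96
ρ = 1 − 6·96/(7·48) = 1 − 576/336 = -0.714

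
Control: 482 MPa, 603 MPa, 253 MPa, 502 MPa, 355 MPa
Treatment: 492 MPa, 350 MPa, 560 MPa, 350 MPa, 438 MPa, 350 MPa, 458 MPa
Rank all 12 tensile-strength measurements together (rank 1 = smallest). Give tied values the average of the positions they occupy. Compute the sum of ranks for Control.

Sorted (ascending): 253, 350, 350, 350, 355, 438, 458, 482, 492, 502, 560, 603
The 3 values of 350 occupy positions 2–4 → average rank 3.
Control values → pooled ranks: 482→8, 603→12, 253→1, 502→10, 355→5
Rank sum = 8 + 12 + 1 + 10 + 5 = 36

36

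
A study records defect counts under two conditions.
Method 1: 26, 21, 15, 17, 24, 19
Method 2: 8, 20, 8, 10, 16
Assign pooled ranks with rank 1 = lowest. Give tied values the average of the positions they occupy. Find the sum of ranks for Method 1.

47

Sorted (ascending): 8, 8, 10, 15, 16, 17, 19, 20, 21, 24, 26
The 2 values of 8 occupy positions 1–2 → average rank (1+2)/2 = 1.5.
Method 1 values → pooled ranks: 26→11, 21→9, 15→4, 17→6, 24→10, 19→7
Rank sum = 11 + 9 + 4 + 6 + 10 + 7 = 47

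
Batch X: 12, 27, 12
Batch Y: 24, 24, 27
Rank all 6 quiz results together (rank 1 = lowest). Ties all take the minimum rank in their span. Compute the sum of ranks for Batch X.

Sorted (ascending): 12, 12, 24, 24, 27, 27
The 2 values of 12 occupy positions 1–2 → each gets rank 1.
The 2 values of 24 occupy positions 3–4 → each gets rank 3.
The 2 values of 27 occupy positions 5–6 → each gets rank 5.
Batch X values → pooled ranks: 12→1, 27→5, 12→1
Rank sum = 1 + 5 + 1 = 7

7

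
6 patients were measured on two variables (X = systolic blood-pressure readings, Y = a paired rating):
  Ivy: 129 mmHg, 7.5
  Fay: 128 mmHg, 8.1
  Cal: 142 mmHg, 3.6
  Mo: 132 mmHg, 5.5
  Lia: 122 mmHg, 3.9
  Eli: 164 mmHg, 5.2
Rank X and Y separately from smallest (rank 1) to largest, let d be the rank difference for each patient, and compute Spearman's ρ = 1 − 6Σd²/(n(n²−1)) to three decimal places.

Ranks of variable 1: 3, 2, 5, 4, 1, 6
Ranks of variable 2: 5, 6, 1, 4, 2, 3
d = r₁ − r₂: -2, -4, 4, 0, -1, 3
d²: 4, 16, 16, 0, 1, 9; Σd² = 46
ρ = 1 − 6·46/(6·35) = 1 − 276/210 = -0.314

-0.314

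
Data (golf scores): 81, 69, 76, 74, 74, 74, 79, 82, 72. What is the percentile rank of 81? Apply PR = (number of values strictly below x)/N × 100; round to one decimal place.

N = 9.
Strictly below 81: 7. Equal to 81: 1.
PR = 7/9 × 100 = 77.8

77.8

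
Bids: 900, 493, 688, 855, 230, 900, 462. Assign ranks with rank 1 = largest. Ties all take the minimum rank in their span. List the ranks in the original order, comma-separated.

Sorted (descending): 900, 900, 855, 688, 493, 462, 230
The 2 values of 900 occupy positions 1–2 → each gets rank 1.

1, 5, 4, 3, 7, 1, 6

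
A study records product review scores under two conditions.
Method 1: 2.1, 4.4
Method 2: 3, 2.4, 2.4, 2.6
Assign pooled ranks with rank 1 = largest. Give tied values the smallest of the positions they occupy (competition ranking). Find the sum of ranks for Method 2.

Sorted (descending): 4.4, 3, 2.6, 2.4, 2.4, 2.1
The 2 values of 2.4 occupy positions 4–5 → each gets rank 4.
Method 2 values → pooled ranks: 3→2, 2.4→4, 2.4→4, 2.6→3
Rank sum = 2 + 4 + 4 + 3 = 13

13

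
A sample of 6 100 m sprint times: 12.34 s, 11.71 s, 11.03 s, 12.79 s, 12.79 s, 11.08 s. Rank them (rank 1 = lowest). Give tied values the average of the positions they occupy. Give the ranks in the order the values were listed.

4, 3, 1, 5.5, 5.5, 2

Sorted (ascending): 11.03, 11.08, 11.71, 12.34, 12.79, 12.79
The 2 values of 12.79 occupy positions 5–6 → average rank (5+6)/2 = 5.5.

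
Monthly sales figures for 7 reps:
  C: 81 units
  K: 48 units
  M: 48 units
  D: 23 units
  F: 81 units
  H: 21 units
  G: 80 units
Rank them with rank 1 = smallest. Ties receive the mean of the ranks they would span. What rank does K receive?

Sorted (ascending): 21, 23, 48, 48, 80, 81, 81
The 2 values of 48 occupy positions 3–4 → average rank (3+4)/2 = 3.5.
The 2 values of 81 occupy positions 6–7 → average rank (6+7)/2 = 6.5.
K has value 48 units → rank 3.5.

3.5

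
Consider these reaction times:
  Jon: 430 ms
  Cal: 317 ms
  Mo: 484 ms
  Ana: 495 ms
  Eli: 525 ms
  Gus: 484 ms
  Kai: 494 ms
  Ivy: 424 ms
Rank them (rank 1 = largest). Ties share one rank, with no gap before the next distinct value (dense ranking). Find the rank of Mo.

4

Sorted (descending): 525, 495, 494, 484, 484, 430, 424, 317
The 2 values of 484 share dense rank 4.
Remaining distinct values take the next consecutive integers.
Mo has value 484 ms → rank 4.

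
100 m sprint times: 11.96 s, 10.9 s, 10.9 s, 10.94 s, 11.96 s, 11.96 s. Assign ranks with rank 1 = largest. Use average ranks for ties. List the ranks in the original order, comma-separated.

Sorted (descending): 11.96, 11.96, 11.96, 10.94, 10.9, 10.9
The 3 values of 11.96 occupy positions 1–3 → average rank 2.
The 2 values of 10.9 occupy positions 5–6 → average rank (5+6)/2 = 5.5.

2, 5.5, 5.5, 4, 2, 2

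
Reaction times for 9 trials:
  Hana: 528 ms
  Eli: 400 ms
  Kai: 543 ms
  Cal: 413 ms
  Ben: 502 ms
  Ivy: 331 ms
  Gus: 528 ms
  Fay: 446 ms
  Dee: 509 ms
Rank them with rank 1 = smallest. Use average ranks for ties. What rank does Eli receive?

2

Sorted (ascending): 331, 400, 413, 446, 502, 509, 528, 528, 543
The 2 values of 528 occupy positions 7–8 → average rank (7+8)/2 = 7.5.
Eli has value 400 ms → rank 2.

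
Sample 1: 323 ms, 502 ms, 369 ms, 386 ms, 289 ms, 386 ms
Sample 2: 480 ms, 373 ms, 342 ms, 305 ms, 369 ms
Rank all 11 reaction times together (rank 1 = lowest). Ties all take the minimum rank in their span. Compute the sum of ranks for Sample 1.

36

Sorted (ascending): 289, 305, 323, 342, 369, 369, 373, 386, 386, 480, 502
The 2 values of 369 occupy positions 5–6 → each gets rank 5.
The 2 values of 386 occupy positions 8–9 → each gets rank 8.
Sample 1 values → pooled ranks: 323→3, 502→11, 369→5, 386→8, 289→1, 386→8
Rank sum = 3 + 11 + 5 + 8 + 1 + 8 = 36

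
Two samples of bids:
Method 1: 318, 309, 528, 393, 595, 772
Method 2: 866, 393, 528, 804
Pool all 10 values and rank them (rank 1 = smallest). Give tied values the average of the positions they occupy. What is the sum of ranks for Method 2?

28

Sorted (ascending): 309, 318, 393, 393, 528, 528, 595, 772, 804, 866
The 2 values of 393 occupy positions 3–4 → average rank (3+4)/2 = 3.5.
The 2 values of 528 occupy positions 5–6 → average rank (5+6)/2 = 5.5.
Method 2 values → pooled ranks: 866→10, 393→3.5, 528→5.5, 804→9
Rank sum = 10 + 3.5 + 5.5 + 9 = 28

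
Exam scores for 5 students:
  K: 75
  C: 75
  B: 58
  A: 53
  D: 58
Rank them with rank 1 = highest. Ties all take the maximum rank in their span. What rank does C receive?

2

Sorted (descending): 75, 75, 58, 58, 53
The 2 values of 75 occupy positions 1–2 → each gets rank 2.
The 2 values of 58 occupy positions 3–4 → each gets rank 4.
C has value 75 → rank 2.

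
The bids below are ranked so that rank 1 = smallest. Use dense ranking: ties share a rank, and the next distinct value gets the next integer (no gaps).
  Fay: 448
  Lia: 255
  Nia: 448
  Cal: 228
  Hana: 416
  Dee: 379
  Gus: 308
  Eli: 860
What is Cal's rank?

1

Sorted (ascending): 228, 255, 308, 379, 416, 448, 448, 860
The 2 values of 448 share dense rank 6.
Remaining distinct values take the next consecutive integers.
Cal has value 228 → rank 1.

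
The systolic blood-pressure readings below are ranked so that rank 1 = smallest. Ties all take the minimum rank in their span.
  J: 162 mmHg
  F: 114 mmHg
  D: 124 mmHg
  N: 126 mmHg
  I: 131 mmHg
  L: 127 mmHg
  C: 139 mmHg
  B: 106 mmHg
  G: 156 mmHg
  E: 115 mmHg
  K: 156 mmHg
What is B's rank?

Sorted (ascending): 106, 114, 115, 124, 126, 127, 131, 139, 156, 156, 162
The 2 values of 156 occupy positions 9–10 → each gets rank 9.
B has value 106 mmHg → rank 1.

1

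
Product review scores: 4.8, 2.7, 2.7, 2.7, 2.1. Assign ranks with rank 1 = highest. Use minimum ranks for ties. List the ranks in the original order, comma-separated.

1, 2, 2, 2, 5

Sorted (descending): 4.8, 2.7, 2.7, 2.7, 2.1
The 3 values of 2.7 occupy positions 2–4 → each gets rank 2.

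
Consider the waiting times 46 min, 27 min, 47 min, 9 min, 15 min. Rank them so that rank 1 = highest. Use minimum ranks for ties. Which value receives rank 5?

9

Sorted (descending): 47, 46, 27, 15, 9
No ties — each value takes its position as its rank.
Rank 5 → value 9.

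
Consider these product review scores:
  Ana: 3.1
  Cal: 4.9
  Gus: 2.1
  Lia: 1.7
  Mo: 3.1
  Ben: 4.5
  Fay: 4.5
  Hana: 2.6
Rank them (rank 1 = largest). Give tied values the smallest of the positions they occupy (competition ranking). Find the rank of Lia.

Sorted (descending): 4.9, 4.5, 4.5, 3.1, 3.1, 2.6, 2.1, 1.7
The 2 values of 4.5 occupy positions 2–3 → each gets rank 2.
The 2 values of 3.1 occupy positions 4–5 → each gets rank 4.
Lia has value 1.7 → rank 8.

8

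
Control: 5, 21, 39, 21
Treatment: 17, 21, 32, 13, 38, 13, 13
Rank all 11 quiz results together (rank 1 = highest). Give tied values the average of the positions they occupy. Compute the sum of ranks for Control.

22

Sorted (descending): 39, 38, 32, 21, 21, 21, 17, 13, 13, 13, 5
The 3 values of 21 occupy positions 4–6 → average rank 5.
The 3 values of 13 occupy positions 8–10 → average rank 9.
Control values → pooled ranks: 5→11, 21→5, 39→1, 21→5
Rank sum = 11 + 5 + 1 + 5 = 22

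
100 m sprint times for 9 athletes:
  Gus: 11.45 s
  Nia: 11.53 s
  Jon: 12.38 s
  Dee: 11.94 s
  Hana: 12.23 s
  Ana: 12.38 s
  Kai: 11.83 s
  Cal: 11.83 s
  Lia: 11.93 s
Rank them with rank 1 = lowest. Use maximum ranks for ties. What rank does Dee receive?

6

Sorted (ascending): 11.45, 11.53, 11.83, 11.83, 11.93, 11.94, 12.23, 12.38, 12.38
The 2 values of 11.83 occupy positions 3–4 → each gets rank 4.
The 2 values of 12.38 occupy positions 8–9 → each gets rank 9.
Dee has value 11.94 s → rank 6.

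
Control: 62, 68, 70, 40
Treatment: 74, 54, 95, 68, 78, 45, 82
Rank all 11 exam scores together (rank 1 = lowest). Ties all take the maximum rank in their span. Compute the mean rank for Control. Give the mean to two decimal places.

Sorted (ascending): 40, 45, 54, 62, 68, 68, 70, 74, 78, 82, 95
The 2 values of 68 occupy positions 5–6 → each gets rank 6.
Control values → pooled ranks: 62→4, 68→6, 70→7, 40→1
Mean rank = (4 + 6 + 7 + 1) / 4 = 4.50

4.50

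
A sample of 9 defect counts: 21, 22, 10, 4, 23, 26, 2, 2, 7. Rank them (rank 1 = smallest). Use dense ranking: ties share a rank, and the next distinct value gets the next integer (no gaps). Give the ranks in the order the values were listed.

5, 6, 4, 2, 7, 8, 1, 1, 3

Sorted (ascending): 2, 2, 4, 7, 10, 21, 22, 23, 26
The 2 values of 2 share dense rank 1.
Remaining distinct values take the next consecutive integers.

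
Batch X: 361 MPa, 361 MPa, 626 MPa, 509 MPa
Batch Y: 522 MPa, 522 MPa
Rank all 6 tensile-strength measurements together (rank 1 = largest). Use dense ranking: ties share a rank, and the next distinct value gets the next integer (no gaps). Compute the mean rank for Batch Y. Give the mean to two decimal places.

2.00

Sorted (descending): 626, 522, 522, 509, 361, 361
The 2 values of 522 share dense rank 2.
The 2 values of 361 share dense rank 4.
Remaining distinct values take the next consecutive integers.
Batch Y values → pooled ranks: 522→2, 522→2
Mean rank = (2 + 2) / 2 = 2.00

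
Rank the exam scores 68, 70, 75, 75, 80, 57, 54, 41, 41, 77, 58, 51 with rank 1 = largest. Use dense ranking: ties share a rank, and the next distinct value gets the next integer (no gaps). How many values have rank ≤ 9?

Sorted (descending): 80, 77, 75, 75, 70, 68, 58, 57, 54, 51, 41, 41
The 2 values of 75 share dense rank 3.
The 2 values of 41 share dense rank 10.
Remaining distinct values take the next consecutive integers.
Ranks ≤ 9: {1, 2, 3, 3, 4, 5, 6, 7, 8, 9} → 10 values.

10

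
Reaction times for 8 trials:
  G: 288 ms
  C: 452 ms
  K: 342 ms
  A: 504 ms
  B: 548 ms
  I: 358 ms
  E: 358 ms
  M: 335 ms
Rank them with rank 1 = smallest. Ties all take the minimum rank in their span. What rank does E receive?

Sorted (ascending): 288, 335, 342, 358, 358, 452, 504, 548
The 2 values of 358 occupy positions 4–5 → each gets rank 4.
E has value 358 ms → rank 4.

4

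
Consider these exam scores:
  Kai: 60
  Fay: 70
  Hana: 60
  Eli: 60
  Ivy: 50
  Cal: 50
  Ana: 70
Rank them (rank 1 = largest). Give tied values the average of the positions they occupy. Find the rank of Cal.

Sorted (descending): 70, 70, 60, 60, 60, 50, 50
The 2 values of 70 occupy positions 1–2 → average rank (1+2)/2 = 1.5.
The 3 values of 60 occupy positions 3–5 → average rank 4.
The 2 values of 50 occupy positions 6–7 → average rank (6+7)/2 = 6.5.
Cal has value 50 → rank 6.5.

6.5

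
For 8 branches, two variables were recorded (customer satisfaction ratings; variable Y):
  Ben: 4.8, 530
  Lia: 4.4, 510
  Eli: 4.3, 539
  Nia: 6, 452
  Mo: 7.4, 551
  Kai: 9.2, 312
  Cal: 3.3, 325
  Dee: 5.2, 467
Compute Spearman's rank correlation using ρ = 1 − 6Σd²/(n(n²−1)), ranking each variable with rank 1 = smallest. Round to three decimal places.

Ranks of variable 1: 4, 3, 2, 6, 7, 8, 1, 5
Ranks of variable 2: 6, 5, 7, 3, 8, 1, 2, 4
d = r₁ − r₂: -2, -2, -5, 3, -1, 7, -1, 1
d²: 4, 4, 25, 9, 1, 49, 1, 1; Σd² = 94
ρ = 1 − 6·94/(8·63) = 1 − 564/504 = -0.119

-0.119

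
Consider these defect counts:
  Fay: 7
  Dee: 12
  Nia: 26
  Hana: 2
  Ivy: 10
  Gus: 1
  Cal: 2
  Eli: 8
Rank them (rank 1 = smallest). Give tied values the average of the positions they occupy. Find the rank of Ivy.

Sorted (ascending): 1, 2, 2, 7, 8, 10, 12, 26
The 2 values of 2 occupy positions 2–3 → average rank (2+3)/2 = 2.5.
Ivy has value 10 → rank 6.

6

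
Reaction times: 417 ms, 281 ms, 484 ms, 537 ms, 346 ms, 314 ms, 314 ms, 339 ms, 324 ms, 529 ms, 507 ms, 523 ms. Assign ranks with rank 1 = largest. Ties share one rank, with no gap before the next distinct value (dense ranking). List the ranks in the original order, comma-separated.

Sorted (descending): 537, 529, 523, 507, 484, 417, 346, 339, 324, 314, 314, 281
The 2 values of 314 share dense rank 10.
Remaining distinct values take the next consecutive integers.

6, 11, 5, 1, 7, 10, 10, 8, 9, 2, 4, 3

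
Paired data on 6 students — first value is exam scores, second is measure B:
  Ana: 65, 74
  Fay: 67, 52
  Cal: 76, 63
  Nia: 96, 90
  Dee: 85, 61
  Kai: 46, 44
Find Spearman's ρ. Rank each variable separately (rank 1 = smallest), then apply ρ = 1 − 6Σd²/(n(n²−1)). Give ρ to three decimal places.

0.600

Ranks of variable 1: 2, 3, 4, 6, 5, 1
Ranks of variable 2: 5, 2, 4, 6, 3, 1
d = r₁ − r₂: -3, 1, 0, 0, 2, 0
d²: 9, 1, 0, 0, 4, 0; Σd² = 14
ρ = 1 − 6·14/(6·35) = 1 − 84/210 = 0.600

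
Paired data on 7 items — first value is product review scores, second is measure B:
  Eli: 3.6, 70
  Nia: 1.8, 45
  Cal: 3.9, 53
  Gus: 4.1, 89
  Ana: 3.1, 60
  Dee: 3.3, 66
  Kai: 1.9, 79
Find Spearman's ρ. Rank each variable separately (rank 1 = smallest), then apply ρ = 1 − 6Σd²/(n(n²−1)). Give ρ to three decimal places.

0.429

Ranks of variable 1: 5, 1, 6, 7, 3, 4, 2
Ranks of variable 2: 5, 1, 2, 7, 3, 4, 6
d = r₁ − r₂: 0, 0, 4, 0, 0, 0, -4
d²: 0, 0, 16, 0, 0, 0, 16; Σd² = 32
ρ = 1 − 6·32/(7·48) = 1 − 192/336 = 0.429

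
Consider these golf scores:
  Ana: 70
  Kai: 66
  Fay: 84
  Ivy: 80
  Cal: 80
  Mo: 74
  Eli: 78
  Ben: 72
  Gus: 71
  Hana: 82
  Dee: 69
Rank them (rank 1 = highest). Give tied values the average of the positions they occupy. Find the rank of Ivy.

Sorted (descending): 84, 82, 80, 80, 78, 74, 72, 71, 70, 69, 66
The 2 values of 80 occupy positions 3–4 → average rank (3+4)/2 = 3.5.
Ivy has value 80 → rank 3.5.

3.5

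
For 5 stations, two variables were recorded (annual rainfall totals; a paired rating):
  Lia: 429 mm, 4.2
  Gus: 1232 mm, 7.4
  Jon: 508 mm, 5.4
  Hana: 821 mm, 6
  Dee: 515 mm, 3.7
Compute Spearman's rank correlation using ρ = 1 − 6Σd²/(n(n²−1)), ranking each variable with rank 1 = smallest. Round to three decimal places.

Ranks of variable 1: 1, 5, 2, 4, 3
Ranks of variable 2: 2, 5, 3, 4, 1
d = r₁ − r₂: -1, 0, -1, 0, 2
d²: 1, 0, 1, 0, 4; Σd² = 6
ρ = 1 − 6·6/(5·24) = 1 − 36/120 = 0.700

0.700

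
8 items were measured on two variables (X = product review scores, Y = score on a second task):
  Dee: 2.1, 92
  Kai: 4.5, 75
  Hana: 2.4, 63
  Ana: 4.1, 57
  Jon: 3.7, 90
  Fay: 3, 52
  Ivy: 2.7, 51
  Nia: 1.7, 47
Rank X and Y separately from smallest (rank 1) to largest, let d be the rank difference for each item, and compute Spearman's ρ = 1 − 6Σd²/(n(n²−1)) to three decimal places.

0.262

Ranks of variable 1: 2, 8, 3, 7, 6, 5, 4, 1
Ranks of variable 2: 8, 6, 5, 4, 7, 3, 2, 1
d = r₁ − r₂: -6, 2, -2, 3, -1, 2, 2, 0
d²: 36, 4, 4, 9, 1, 4, 4, 0; Σd² = 62
ρ = 1 − 6·62/(8·63) = 1 − 372/504 = 0.262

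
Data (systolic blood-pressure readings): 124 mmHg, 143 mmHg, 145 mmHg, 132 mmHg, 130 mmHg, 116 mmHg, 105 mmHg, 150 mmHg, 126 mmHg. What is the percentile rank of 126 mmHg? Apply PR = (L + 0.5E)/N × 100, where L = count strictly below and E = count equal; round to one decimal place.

38.9

N = 9.
Strictly below 126: 3. Equal to 126: 1.
PR = (3 + 0.5·1)/9 × 100 = 38.9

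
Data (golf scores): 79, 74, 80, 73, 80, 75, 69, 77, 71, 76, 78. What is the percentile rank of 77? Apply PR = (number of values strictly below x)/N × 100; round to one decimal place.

54.5

N = 11.
Strictly below 77: 6. Equal to 77: 1.
PR = 6/11 × 100 = 54.5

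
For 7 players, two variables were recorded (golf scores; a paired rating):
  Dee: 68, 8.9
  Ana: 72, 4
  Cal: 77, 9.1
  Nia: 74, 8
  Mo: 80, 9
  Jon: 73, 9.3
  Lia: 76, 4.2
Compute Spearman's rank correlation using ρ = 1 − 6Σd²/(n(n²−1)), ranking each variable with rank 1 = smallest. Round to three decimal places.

Ranks of variable 1: 1, 2, 6, 4, 7, 3, 5
Ranks of variable 2: 4, 1, 6, 3, 5, 7, 2
d = r₁ − r₂: -3, 1, 0, 1, 2, -4, 3
d²: 9, 1, 0, 1, 4, 16, 9; Σd² = 40
ρ = 1 − 6·40/(7·48) = 1 − 240/336 = 0.286

0.286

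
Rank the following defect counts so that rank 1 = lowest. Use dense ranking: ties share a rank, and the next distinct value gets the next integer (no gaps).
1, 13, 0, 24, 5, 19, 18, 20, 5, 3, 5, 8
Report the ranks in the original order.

2, 6, 1, 10, 4, 8, 7, 9, 4, 3, 4, 5

Sorted (ascending): 0, 1, 3, 5, 5, 5, 8, 13, 18, 19, 20, 24
The 3 values of 5 share dense rank 4.
Remaining distinct values take the next consecutive integers.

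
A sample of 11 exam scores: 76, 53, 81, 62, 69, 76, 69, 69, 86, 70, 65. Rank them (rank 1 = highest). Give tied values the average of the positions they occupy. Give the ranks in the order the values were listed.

Sorted (descending): 86, 81, 76, 76, 70, 69, 69, 69, 65, 62, 53
The 2 values of 76 occupy positions 3–4 → average rank (3+4)/2 = 3.5.
The 3 values of 69 occupy positions 6–8 → average rank 7.

3.5, 11, 2, 10, 7, 3.5, 7, 7, 1, 5, 9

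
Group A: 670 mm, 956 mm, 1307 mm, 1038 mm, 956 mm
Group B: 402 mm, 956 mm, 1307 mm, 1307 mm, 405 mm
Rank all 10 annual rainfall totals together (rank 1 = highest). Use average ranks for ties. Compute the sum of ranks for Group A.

Sorted (descending): 1307, 1307, 1307, 1038, 956, 956, 956, 670, 405, 402
The 3 values of 1307 occupy positions 1–3 → average rank 2.
The 3 values of 956 occupy positions 5–7 → average rank 6.
Group A values → pooled ranks: 670→8, 956→6, 1307→2, 1038→4, 956→6
Rank sum = 8 + 6 + 2 + 4 + 6 = 26

26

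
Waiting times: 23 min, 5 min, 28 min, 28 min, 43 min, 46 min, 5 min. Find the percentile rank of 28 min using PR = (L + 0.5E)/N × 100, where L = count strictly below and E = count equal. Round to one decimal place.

N = 7.
Strictly below 28: 3. Equal to 28: 2.
PR = (3 + 0.5·2)/7 × 100 = 57.1

57.1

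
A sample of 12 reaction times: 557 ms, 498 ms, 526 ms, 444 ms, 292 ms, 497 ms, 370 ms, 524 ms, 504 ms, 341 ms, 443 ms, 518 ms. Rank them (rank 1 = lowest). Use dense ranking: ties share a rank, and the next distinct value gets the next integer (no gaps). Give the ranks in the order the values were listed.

Sorted (ascending): 292, 341, 370, 443, 444, 497, 498, 504, 518, 524, 526, 557
No ties — each value takes its position as its rank.

12, 7, 11, 5, 1, 6, 3, 10, 8, 2, 4, 9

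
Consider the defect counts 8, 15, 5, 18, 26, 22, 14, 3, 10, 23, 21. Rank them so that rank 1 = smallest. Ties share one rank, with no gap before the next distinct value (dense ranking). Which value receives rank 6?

15

Sorted (ascending): 3, 5, 8, 10, 14, 15, 18, 21, 22, 23, 26
No ties — each value takes its position as its rank.
Rank 6 → value 15.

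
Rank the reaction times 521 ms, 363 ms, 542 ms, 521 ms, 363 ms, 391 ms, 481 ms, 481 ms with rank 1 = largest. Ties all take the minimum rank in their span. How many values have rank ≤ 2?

3

Sorted (descending): 542, 521, 521, 481, 481, 391, 363, 363
The 2 values of 521 occupy positions 2–3 → each gets rank 2.
The 2 values of 481 occupy positions 4–5 → each gets rank 4.
The 2 values of 363 occupy positions 7–8 → each gets rank 7.
Ranks ≤ 2: {1, 2, 2} → 3 values.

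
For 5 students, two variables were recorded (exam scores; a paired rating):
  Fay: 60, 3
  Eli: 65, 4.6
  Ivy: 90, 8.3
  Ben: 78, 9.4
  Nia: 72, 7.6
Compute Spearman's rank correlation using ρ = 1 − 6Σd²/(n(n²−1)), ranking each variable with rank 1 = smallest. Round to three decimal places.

Ranks of variable 1: 1, 2, 5, 4, 3
Ranks of variable 2: 1, 2, 4, 5, 3
d = r₁ − r₂: 0, 0, 1, -1, 0
d²: 0, 0, 1, 1, 0; Σd² = 2
ρ = 1 − 6·2/(5·24) = 1 − 12/120 = 0.900

0.900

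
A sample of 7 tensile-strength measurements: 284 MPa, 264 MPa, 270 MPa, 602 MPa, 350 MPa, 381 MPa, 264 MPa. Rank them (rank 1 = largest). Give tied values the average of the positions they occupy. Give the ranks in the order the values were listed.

4, 6.5, 5, 1, 3, 2, 6.5

Sorted (descending): 602, 381, 350, 284, 270, 264, 264
The 2 values of 264 occupy positions 6–7 → average rank (6+7)/2 = 6.5.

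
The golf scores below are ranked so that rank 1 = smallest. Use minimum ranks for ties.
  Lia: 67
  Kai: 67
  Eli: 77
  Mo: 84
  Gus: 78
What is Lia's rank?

Sorted (ascending): 67, 67, 77, 78, 84
The 2 values of 67 occupy positions 1–2 → each gets rank 1.
Lia has value 67 → rank 1.

1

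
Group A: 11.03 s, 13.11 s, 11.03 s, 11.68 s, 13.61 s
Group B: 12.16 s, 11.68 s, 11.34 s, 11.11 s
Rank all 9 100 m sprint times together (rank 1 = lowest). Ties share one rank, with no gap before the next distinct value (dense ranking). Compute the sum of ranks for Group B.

14

Sorted (ascending): 11.03, 11.03, 11.11, 11.34, 11.68, 11.68, 12.16, 13.11, 13.61
The 2 values of 11.03 share dense rank 1.
The 2 values of 11.68 share dense rank 4.
Remaining distinct values take the next consecutive integers.
Group B values → pooled ranks: 12.16→5, 11.68→4, 11.34→3, 11.11→2
Rank sum = 5 + 4 + 3 + 2 = 14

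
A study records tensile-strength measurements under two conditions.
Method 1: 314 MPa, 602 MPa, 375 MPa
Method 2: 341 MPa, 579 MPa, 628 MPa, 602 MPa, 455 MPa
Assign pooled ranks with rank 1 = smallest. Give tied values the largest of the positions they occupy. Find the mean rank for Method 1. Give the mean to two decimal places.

3.67

Sorted (ascending): 314, 341, 375, 455, 579, 602, 602, 628
The 2 values of 602 occupy positions 6–7 → each gets rank 7.
Method 1 values → pooled ranks: 314→1, 602→7, 375→3
Mean rank = (1 + 7 + 3) / 3 = 3.67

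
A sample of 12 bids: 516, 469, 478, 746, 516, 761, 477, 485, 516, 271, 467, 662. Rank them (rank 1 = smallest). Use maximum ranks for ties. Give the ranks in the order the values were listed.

Sorted (ascending): 271, 467, 469, 477, 478, 485, 516, 516, 516, 662, 746, 761
The 3 values of 516 occupy positions 7–9 → each gets rank 9.

9, 3, 5, 11, 9, 12, 4, 6, 9, 1, 2, 10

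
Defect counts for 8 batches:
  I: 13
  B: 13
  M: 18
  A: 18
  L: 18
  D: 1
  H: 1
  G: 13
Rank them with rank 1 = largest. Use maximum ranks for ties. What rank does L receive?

3

Sorted (descending): 18, 18, 18, 13, 13, 13, 1, 1
The 3 values of 18 occupy positions 1–3 → each gets rank 3.
The 3 values of 13 occupy positions 4–6 → each gets rank 6.
The 2 values of 1 occupy positions 7–8 → each gets rank 8.
L has value 18 → rank 3.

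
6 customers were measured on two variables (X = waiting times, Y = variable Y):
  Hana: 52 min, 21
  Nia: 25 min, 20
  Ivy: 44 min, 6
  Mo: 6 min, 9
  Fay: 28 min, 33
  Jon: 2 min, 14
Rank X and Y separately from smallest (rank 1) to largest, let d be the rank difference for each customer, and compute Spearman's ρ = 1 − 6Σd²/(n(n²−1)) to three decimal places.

0.257

Ranks of variable 1: 6, 3, 5, 2, 4, 1
Ranks of variable 2: 5, 4, 1, 2, 6, 3
d = r₁ − r₂: 1, -1, 4, 0, -2, -2
d²: 1, 1, 16, 0, 4, 4; Σd² = 26
ρ = 1 − 6·26/(6·35) = 1 − 156/210 = 0.257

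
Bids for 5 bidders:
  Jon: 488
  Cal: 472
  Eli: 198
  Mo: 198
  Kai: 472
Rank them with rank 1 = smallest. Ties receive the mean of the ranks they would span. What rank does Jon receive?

Sorted (ascending): 198, 198, 472, 472, 488
The 2 values of 198 occupy positions 1–2 → average rank (1+2)/2 = 1.5.
The 2 values of 472 occupy positions 3–4 → average rank (3+4)/2 = 3.5.
Jon has value 488 → rank 5.

5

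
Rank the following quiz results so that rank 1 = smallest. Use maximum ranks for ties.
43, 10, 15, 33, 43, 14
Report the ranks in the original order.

Sorted (ascending): 10, 14, 15, 33, 43, 43
The 2 values of 43 occupy positions 5–6 → each gets rank 6.

6, 1, 3, 4, 6, 2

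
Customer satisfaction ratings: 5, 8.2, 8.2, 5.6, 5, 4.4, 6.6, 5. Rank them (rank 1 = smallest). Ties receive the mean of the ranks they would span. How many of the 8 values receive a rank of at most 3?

4

Sorted (ascending): 4.4, 5, 5, 5, 5.6, 6.6, 8.2, 8.2
The 3 values of 5 occupy positions 2–4 → average rank 3.
The 2 values of 8.2 occupy positions 7–8 → average rank (7+8)/2 = 7.5.
Ranks ≤ 3: {1, 3, 3, 3} → 4 values.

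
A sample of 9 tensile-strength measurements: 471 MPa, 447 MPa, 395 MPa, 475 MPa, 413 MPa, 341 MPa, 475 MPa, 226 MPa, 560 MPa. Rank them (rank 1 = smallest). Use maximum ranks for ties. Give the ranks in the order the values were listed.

Sorted (ascending): 226, 341, 395, 413, 447, 471, 475, 475, 560
The 2 values of 475 occupy positions 7–8 → each gets rank 8.

6, 5, 3, 8, 4, 2, 8, 1, 9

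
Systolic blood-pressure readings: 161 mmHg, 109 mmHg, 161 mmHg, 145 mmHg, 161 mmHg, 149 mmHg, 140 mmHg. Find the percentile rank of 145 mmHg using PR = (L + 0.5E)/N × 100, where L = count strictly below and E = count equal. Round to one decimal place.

N = 7.
Strictly below 145: 2. Equal to 145: 1.
PR = (2 + 0.5·1)/7 × 100 = 35.7

35.7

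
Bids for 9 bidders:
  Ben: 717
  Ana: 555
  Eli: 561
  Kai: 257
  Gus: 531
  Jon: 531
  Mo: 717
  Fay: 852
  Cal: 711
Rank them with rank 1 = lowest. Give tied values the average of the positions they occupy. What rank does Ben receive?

Sorted (ascending): 257, 531, 531, 555, 561, 711, 717, 717, 852
The 2 values of 531 occupy positions 2–3 → average rank (2+3)/2 = 2.5.
The 2 values of 717 occupy positions 7–8 → average rank (7+8)/2 = 7.5.
Ben has value 717 → rank 7.5.

7.5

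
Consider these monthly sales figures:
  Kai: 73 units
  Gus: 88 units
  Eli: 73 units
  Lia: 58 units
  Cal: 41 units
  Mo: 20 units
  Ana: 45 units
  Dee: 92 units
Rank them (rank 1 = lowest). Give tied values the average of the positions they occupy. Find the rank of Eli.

Sorted (ascending): 20, 41, 45, 58, 73, 73, 88, 92
The 2 values of 73 occupy positions 5–6 → average rank (5+6)/2 = 5.5.
Eli has value 73 units → rank 5.5.

5.5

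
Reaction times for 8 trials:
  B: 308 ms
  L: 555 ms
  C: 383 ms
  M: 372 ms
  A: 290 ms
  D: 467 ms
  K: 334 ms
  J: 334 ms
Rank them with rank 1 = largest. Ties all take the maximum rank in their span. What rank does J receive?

Sorted (descending): 555, 467, 383, 372, 334, 334, 308, 290
The 2 values of 334 occupy positions 5–6 → each gets rank 6.
J has value 334 ms → rank 6.

6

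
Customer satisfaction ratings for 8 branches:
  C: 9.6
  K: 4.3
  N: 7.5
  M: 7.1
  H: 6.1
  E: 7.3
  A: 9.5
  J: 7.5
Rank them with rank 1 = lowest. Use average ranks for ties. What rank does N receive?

5.5

Sorted (ascending): 4.3, 6.1, 7.1, 7.3, 7.5, 7.5, 9.5, 9.6
The 2 values of 7.5 occupy positions 5–6 → average rank (5+6)/2 = 5.5.
N has value 7.5 → rank 5.5.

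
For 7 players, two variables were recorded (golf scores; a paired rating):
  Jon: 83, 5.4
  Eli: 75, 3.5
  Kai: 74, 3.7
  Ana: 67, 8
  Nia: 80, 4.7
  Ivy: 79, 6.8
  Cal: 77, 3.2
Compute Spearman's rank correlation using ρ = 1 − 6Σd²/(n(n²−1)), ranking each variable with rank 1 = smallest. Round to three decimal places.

Ranks of variable 1: 7, 3, 2, 1, 6, 5, 4
Ranks of variable 2: 5, 2, 3, 7, 4, 6, 1
d = r₁ − r₂: 2, 1, -1, -6, 2, -1, 3
d²: 4, 1, 1, 36, 4, 1, 9; Σd² = 56
ρ = 1 − 6·56/(7·48) = 1 − 336/336 = 0.000

0.000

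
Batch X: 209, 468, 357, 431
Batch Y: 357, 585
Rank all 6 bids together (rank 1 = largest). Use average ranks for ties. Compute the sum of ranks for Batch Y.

5.5

Sorted (descending): 585, 468, 431, 357, 357, 209
The 2 values of 357 occupy positions 4–5 → average rank (4+5)/2 = 4.5.
Batch Y values → pooled ranks: 357→4.5, 585→1
Rank sum = 4.5 + 1 = 5.5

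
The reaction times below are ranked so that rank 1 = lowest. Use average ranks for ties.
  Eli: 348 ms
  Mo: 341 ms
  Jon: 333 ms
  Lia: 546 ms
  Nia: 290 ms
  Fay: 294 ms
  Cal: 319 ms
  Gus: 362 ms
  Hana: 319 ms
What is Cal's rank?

3.5

Sorted (ascending): 290, 294, 319, 319, 333, 341, 348, 362, 546
The 2 values of 319 occupy positions 3–4 → average rank (3+4)/2 = 3.5.
Cal has value 319 ms → rank 3.5.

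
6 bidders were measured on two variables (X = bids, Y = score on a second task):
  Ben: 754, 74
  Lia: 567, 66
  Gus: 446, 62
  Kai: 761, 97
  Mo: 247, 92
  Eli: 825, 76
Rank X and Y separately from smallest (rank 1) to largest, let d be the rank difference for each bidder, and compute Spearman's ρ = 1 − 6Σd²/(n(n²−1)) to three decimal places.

Ranks of variable 1: 4, 3, 2, 5, 1, 6
Ranks of variable 2: 3, 2, 1, 6, 5, 4
d = r₁ − r₂: 1, 1, 1, -1, -4, 2
d²: 1, 1, 1, 1, 16, 4; Σd² = 24
ρ = 1 − 6·24/(6·35) = 1 − 144/210 = 0.314

0.314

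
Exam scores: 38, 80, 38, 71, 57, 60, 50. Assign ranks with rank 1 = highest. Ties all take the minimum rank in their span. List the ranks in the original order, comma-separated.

6, 1, 6, 2, 4, 3, 5

Sorted (descending): 80, 71, 60, 57, 50, 38, 38
The 2 values of 38 occupy positions 6–7 → each gets rank 6.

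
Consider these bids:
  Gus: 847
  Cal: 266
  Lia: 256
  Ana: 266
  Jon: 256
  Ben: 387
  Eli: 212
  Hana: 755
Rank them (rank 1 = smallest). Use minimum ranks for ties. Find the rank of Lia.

2

Sorted (ascending): 212, 256, 256, 266, 266, 387, 755, 847
The 2 values of 256 occupy positions 2–3 → each gets rank 2.
The 2 values of 266 occupy positions 4–5 → each gets rank 4.
Lia has value 256 → rank 2.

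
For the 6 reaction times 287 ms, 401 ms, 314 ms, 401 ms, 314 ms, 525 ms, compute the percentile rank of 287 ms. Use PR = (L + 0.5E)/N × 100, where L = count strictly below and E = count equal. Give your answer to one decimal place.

8.3

N = 6.
Strictly below 287: 0. Equal to 287: 1.
PR = (0 + 0.5·1)/6 × 100 = 8.3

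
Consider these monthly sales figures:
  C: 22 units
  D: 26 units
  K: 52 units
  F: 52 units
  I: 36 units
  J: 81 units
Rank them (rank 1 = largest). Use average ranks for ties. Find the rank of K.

Sorted (descending): 81, 52, 52, 36, 26, 22
The 2 values of 52 occupy positions 2–3 → average rank (2+3)/2 = 2.5.
K has value 52 units → rank 2.5.

2.5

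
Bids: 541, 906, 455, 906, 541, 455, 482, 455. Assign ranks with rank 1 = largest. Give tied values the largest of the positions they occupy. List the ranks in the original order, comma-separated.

4, 2, 8, 2, 4, 8, 5, 8

Sorted (descending): 906, 906, 541, 541, 482, 455, 455, 455
The 2 values of 906 occupy positions 1–2 → each gets rank 2.
The 2 values of 541 occupy positions 3–4 → each gets rank 4.
The 3 values of 455 occupy positions 6–8 → each gets rank 8.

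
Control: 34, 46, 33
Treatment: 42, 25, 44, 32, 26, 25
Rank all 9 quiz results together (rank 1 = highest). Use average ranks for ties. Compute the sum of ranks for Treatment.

35

Sorted (descending): 46, 44, 42, 34, 33, 32, 26, 25, 25
The 2 values of 25 occupy positions 8–9 → average rank (8+9)/2 = 8.5.
Treatment values → pooled ranks: 42→3, 25→8.5, 44→2, 32→6, 26→7, 25→8.5
Rank sum = 3 + 8.5 + 2 + 6 + 7 + 8.5 = 35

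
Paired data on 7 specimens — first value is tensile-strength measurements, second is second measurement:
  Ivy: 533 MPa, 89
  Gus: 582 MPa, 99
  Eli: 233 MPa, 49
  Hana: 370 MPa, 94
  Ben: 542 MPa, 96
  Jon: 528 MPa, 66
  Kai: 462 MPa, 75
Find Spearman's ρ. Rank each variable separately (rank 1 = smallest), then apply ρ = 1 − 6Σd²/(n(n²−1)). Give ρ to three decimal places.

Ranks of variable 1: 5, 7, 1, 2, 6, 4, 3
Ranks of variable 2: 4, 7, 1, 5, 6, 2, 3
d = r₁ − r₂: 1, 0, 0, -3, 0, 2, 0
d²: 1, 0, 0, 9, 0, 4, 0; Σd² = 14
ρ = 1 − 6·14/(7·48) = 1 − 84/336 = 0.750

0.750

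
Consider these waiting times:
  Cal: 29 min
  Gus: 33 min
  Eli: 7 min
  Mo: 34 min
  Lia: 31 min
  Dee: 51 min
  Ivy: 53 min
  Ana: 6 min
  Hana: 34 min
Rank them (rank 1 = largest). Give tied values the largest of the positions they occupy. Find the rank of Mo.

4

Sorted (descending): 53, 51, 34, 34, 33, 31, 29, 7, 6
The 2 values of 34 occupy positions 3–4 → each gets rank 4.
Mo has value 34 min → rank 4.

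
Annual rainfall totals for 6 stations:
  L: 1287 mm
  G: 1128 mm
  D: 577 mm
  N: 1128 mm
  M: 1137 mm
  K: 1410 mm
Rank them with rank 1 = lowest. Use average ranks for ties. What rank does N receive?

Sorted (ascending): 577, 1128, 1128, 1137, 1287, 1410
The 2 values of 1128 occupy positions 2–3 → average rank (2+3)/2 = 2.5.
N has value 1128 mm → rank 2.5.

2.5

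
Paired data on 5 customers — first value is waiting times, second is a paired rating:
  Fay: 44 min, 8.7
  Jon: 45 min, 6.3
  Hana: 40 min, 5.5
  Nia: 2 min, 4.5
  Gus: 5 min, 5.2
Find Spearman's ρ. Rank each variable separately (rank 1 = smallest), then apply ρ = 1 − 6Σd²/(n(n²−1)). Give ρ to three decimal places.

0.900

Ranks of variable 1: 4, 5, 3, 1, 2
Ranks of variable 2: 5, 4, 3, 1, 2
d = r₁ − r₂: -1, 1, 0, 0, 0
d²: 1, 1, 0, 0, 0; Σd² = 2
ρ = 1 − 6·2/(5·24) = 1 − 12/120 = 0.900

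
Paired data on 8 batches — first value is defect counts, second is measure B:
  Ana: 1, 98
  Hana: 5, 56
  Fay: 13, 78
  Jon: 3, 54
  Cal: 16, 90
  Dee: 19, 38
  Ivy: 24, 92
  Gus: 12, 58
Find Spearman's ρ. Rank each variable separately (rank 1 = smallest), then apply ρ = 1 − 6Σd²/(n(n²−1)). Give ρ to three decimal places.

-0.024

Ranks of variable 1: 1, 3, 5, 2, 6, 7, 8, 4
Ranks of variable 2: 8, 3, 5, 2, 6, 1, 7, 4
d = r₁ − r₂: -7, 0, 0, 0, 0, 6, 1, 0
d²: 49, 0, 0, 0, 0, 36, 1, 0; Σd² = 86
ρ = 1 − 6·86/(8·63) = 1 − 516/504 = -0.024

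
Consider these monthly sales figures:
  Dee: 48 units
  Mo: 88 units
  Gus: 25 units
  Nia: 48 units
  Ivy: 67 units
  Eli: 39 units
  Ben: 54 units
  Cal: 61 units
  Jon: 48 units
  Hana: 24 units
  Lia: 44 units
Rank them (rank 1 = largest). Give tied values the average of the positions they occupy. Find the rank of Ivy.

Sorted (descending): 88, 67, 61, 54, 48, 48, 48, 44, 39, 25, 24
The 3 values of 48 occupy positions 5–7 → average rank 6.
Ivy has value 67 units → rank 2.

2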